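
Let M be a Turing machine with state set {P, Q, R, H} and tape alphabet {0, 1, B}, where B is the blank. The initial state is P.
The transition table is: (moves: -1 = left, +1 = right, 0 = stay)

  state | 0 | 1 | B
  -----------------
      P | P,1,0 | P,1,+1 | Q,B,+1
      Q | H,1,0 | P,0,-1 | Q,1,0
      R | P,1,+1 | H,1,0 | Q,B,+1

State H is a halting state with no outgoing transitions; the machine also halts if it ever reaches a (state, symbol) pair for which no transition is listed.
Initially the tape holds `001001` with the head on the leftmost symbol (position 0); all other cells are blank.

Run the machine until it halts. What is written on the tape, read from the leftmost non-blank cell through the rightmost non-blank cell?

111111B1

state=P head=0 tape=[0]01001BB   (P,0)→(P,1,0)
state=P head=0 tape=[1]01001BB   (P,1)→(P,1,+1)
state=P head=1 tape=1[0]1001BB   (P,0)→(P,1,0)
state=P head=1 tape=1[1]1001BB   (P,1)→(P,1,+1)
state=P head=2 tape=11[1]001BB   (P,1)→(P,1,+1)
state=P head=3 tape=111[0]01BB   (P,0)→(P,1,0)
state=P head=3 tape=111[1]01BB   (P,1)→(P,1,+1)
state=P head=4 tape=1111[0]1BB   (P,0)→(P,1,0)
state=P head=4 tape=1111[1]1BB   (P,1)→(P,1,+1)
state=P head=5 tape=11111[1]BB   (P,1)→(P,1,+1)
state=P head=6 tape=111111[B]B   (P,B)→(Q,B,+1)
state=Q head=7 tape=111111B[B]   (Q,B)→(Q,1,0)
state=Q head=7 tape=111111B[1]   (Q,1)→(P,0,-1)
state=P head=6 tape=111111[B]0   (P,B)→(Q,B,+1)
state=Q head=7 tape=111111B[0]   (Q,0)→(H,1,0)
state=H head=7 tape=111111B[1]
The non-blank tape span at halt is 111111B1.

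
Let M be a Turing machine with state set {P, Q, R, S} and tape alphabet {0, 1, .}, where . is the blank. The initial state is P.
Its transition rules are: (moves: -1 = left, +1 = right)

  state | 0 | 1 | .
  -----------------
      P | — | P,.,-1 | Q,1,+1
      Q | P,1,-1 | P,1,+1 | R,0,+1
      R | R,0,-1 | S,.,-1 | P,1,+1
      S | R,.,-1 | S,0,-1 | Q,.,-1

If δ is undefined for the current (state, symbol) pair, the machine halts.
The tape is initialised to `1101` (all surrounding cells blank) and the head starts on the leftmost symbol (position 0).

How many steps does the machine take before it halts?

P | ...[1]101   read 1 → write ., move -1, go to P
P | ..[.].101   read . → write 1, move +1, go to Q
Q | ..1[.]101   read . → write 0, move +1, go to R
R | ..10[1]01   read 1 → write ., move -1, go to S
S | ..1[0].01   read 0 → write ., move -1, go to R
R | ..[1]..01   read 1 → write ., move -1, go to S
S | .[.]...01   read . → write ., move -1, go to Q
Q | [.]....01   read . → write 0, move +1, go to R
R | 0[.]...01   read . → write 1, move +1, go to P
P | 01[.]..01   read . → write 1, move +1, go to Q
Q | 011[.].01   read . → write 0, move +1, go to R
R | 0110[.]01   read . → write 1, move +1, go to P
P | 01101[0]1
M halts after 12 transitions.

12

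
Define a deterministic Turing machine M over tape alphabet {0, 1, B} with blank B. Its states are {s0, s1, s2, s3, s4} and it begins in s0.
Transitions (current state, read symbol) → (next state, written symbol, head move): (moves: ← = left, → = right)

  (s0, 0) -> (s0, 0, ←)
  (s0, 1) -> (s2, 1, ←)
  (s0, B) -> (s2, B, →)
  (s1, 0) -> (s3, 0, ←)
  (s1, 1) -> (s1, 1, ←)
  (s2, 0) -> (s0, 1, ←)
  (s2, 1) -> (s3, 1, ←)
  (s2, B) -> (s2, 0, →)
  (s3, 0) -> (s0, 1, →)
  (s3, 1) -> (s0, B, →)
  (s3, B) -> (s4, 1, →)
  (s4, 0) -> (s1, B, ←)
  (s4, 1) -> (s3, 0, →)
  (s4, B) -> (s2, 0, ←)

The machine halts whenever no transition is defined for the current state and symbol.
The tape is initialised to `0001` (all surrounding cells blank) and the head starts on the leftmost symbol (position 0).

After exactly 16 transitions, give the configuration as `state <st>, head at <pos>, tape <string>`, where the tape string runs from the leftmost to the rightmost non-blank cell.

state=s0 head=0 tape=BB[0]001   (s0,0)→(s0,0,←)
state=s0 head=-1 tape=B[B]0001   (s0,B)→(s2,B,→)
state=s2 head=0 tape=BB[0]001   (s2,0)→(s0,1,←)
state=s0 head=-1 tape=B[B]1001   (s0,B)→(s2,B,→)
state=s2 head=0 tape=BB[1]001   (s2,1)→(s3,1,←)
state=s3 head=-1 tape=B[B]1001   (s3,B)→(s4,1,→)
state=s4 head=0 tape=B1[1]001   (s4,1)→(s3,0,→)
state=s3 head=1 tape=B10[0]01   (s3,0)→(s0,1,→)
state=s0 head=2 tape=B101[0]1   (s0,0)→(s0,0,←)
state=s0 head=1 tape=B10[1]01   (s0,1)→(s2,1,←)
state=s2 head=0 tape=B1[0]101   (s2,0)→(s0,1,←)
state=s0 head=-1 tape=B[1]1101   (s0,1)→(s2,1,←)
state=s2 head=-2 tape=[B]11101   (s2,B)→(s2,0,→)
state=s2 head=-1 tape=0[1]1101   (s2,1)→(s3,1,←)
state=s3 head=-2 tape=[0]11101   (s3,0)→(s0,1,→)
state=s0 head=-1 tape=1[1]1101   (s0,1)→(s2,1,←)
state=s2 head=-2 tape=[1]11101
After 16 steps: state s2, head at -2, tape 111101.

state s2, head at -2, tape 111101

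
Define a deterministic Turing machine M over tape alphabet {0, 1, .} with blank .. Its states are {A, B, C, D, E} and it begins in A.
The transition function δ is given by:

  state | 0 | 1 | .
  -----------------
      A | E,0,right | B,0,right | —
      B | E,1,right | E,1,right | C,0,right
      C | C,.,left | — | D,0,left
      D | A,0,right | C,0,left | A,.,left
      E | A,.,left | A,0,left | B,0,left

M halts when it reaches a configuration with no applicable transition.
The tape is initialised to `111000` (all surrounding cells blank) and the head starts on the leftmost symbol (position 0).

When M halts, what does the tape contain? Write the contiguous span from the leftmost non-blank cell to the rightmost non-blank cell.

A | ...[1]11000   read 1 → write 0, move right, go to B
B | ...0[1]1000   read 1 → write 1, move right, go to E
E | ...01[1]000   read 1 → write 0, move left, go to A
A | ...0[1]0000   read 1 → write 0, move right, go to B
B | ...00[0]000   read 0 → write 1, move right, go to E
E | ...001[0]00   read 0 → write ., move left, go to A
A | ...00[1].00   read 1 → write 0, move right, go to B
B | ...000[.]00   read . → write 0, move right, go to C
C | ...0000[0]0   read 0 → write ., move left, go to C
C | ...000[0].0   read 0 → write ., move left, go to C
C | ...00[0]..0   read 0 → write ., move left, go to C
C | ...0[0]...0   read 0 → write ., move left, go to C
C | ...[0]....0   read 0 → write ., move left, go to C
C | ..[.].....0   read . → write 0, move left, go to D
D | .[.]0.....0   read . → write ., move left, go to A
A | [.].0.....0
The non-blank tape span at halt is 0.....0.

0.....0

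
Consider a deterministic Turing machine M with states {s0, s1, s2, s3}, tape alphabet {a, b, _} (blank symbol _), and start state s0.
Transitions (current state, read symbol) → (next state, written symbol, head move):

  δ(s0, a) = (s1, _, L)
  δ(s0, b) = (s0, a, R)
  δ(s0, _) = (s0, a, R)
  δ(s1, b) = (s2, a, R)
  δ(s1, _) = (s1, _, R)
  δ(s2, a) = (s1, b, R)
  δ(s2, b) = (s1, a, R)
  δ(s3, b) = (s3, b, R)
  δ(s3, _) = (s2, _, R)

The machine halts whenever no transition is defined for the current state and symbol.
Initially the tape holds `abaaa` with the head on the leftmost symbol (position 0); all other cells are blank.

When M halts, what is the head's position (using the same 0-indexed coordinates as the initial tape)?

state=s0 head=0 tape=_[a]baaa   (s0,a)→(s1,_,L)
state=s1 head=-1 tape=[_]_baaa   (s1,_)→(s1,_,R)
state=s1 head=0 tape=_[_]baaa   (s1,_)→(s1,_,R)
state=s1 head=1 tape=__[b]aaa   (s1,b)→(s2,a,R)
state=s2 head=2 tape=__a[a]aa   (s2,a)→(s1,b,R)
state=s1 head=3 tape=__ab[a]a
At halt the head is at cell 3.

3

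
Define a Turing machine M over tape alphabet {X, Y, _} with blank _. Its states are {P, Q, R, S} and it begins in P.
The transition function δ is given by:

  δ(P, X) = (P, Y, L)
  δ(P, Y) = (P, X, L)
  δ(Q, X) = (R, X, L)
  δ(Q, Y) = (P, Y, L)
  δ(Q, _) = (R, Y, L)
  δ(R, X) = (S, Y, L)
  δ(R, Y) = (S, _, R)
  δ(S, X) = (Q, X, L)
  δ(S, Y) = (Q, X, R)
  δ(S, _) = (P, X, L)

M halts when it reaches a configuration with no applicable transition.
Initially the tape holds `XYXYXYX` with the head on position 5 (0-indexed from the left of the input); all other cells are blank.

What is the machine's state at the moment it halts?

P | _XYXYX[Y]X   read Y → write X, move L, go to P
P | _XYXY[X]XX   read X → write Y, move L, go to P
P | _XYX[Y]YXX   read Y → write X, move L, go to P
P | _XY[X]XYXX   read X → write Y, move L, go to P
P | _X[Y]YXYXX   read Y → write X, move L, go to P
P | _[X]XYXYXX   read X → write Y, move L, go to P
P | [_]YXYXYXX
No transition is defined for (P, _); M halts in state P.

P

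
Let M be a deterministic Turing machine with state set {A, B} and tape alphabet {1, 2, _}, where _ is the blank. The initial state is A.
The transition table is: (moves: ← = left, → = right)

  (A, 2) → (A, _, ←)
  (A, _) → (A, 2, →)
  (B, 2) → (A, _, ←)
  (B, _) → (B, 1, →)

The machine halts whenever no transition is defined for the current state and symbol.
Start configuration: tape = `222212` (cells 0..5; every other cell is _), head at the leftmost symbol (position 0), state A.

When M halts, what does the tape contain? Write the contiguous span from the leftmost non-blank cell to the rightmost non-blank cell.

A | ____[2]22212   read 2 → write _, move ←, go to A
A | ___[_]_22212   read _ → write 2, move →, go to A
A | ___2[_]22212   read _ → write 2, move →, go to A
A | ___22[2]2212   read 2 → write _, move ←, go to A
A | ___2[2]_2212   read 2 → write _, move ←, go to A
A | ___[2]__2212   read 2 → write _, move ←, go to A
A | __[_]___2212   read _ → write 2, move →, go to A
A | __2[_]__2212   read _ → write 2, move →, go to A
A | __22[_]_2212   read _ → write 2, move →, go to A
A | __222[_]2212   read _ → write 2, move →, go to A
A | __2222[2]212   read 2 → write _, move ←, go to A
A | __222[2]_212   read 2 → write _, move ←, go to A
A | __22[2]__212   read 2 → write _, move ←, go to A
A | __2[2]___212   read 2 → write _, move ←, go to A
A | __[2]____212   read 2 → write _, move ←, go to A
A | _[_]_____212   read _ → write 2, move →, go to A
A | _2[_]____212   read _ → write 2, move →, go to A
A | _22[_]___212   read _ → write 2, move →, go to A
A | _222[_]__212   read _ → write 2, move →, go to A
A | _2222[_]_212   read _ → write 2, move →, go to A
A | _22222[_]212   read _ → write 2, move →, go to A
A | _222222[2]12   read 2 → write _, move ←, go to A
A | _22222[2]_12   read 2 → write _, move ←, go to A
A | _2222[2]__12   read 2 → write _, move ←, go to A
A | _222[2]___12   read 2 → write _, move ←, go to A
A | _22[2]____12   read 2 → write _, move ←, go to A
A | _2[2]_____12   read 2 → write _, move ←, go to A
A | _[2]______12   read 2 → write _, move ←, go to A
A | [_]_______12   read _ → write 2, move →, go to A
A | 2[_]______12   read _ → write 2, move →, go to A
A | 22[_]_____12   read _ → write 2, move →, go to A
A | 222[_]____12   read _ → write 2, move →, go to A
A | 2222[_]___12   read _ → write 2, move →, go to A
A | 22222[_]__12   read _ → write 2, move →, go to A
A | 222222[_]_12   read _ → write 2, move →, go to A
A | 2222222[_]12   read _ → write 2, move →, go to A
A | 22222222[1]2
The non-blank tape span at halt is 2222222212.

2222222212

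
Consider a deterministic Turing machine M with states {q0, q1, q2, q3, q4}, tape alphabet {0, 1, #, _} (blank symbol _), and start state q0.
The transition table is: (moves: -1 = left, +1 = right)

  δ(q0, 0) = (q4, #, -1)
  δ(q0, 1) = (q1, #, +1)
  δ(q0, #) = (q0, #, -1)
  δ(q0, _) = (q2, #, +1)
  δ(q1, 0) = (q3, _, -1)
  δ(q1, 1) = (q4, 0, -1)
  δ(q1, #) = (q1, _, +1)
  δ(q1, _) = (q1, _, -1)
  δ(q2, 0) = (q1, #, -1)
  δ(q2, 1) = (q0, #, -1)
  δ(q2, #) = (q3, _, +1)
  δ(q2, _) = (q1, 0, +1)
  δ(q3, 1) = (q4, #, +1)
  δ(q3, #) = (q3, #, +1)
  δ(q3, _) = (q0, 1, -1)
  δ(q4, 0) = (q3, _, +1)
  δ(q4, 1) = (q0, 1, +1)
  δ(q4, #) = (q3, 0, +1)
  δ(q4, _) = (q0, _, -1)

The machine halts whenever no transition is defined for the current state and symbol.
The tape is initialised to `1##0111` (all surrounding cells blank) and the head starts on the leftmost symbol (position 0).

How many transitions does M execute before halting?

24

state=q0 head=0 tape=_[1]##0111   (q0,1)→(q1,#,+1)
state=q1 head=1 tape=_#[#]#0111   (q1,#)→(q1,_,+1)
state=q1 head=2 tape=_#_[#]0111   (q1,#)→(q1,_,+1)
state=q1 head=3 tape=_#__[0]111   (q1,0)→(q3,_,-1)
state=q3 head=2 tape=_#_[_]_111   (q3,_)→(q0,1,-1)
state=q0 head=1 tape=_#[_]1_111   (q0,_)→(q2,#,+1)
state=q2 head=2 tape=_##[1]_111   (q2,1)→(q0,#,-1)
state=q0 head=1 tape=_#[#]#_111   (q0,#)→(q0,#,-1)
state=q0 head=0 tape=_[#]##_111   (q0,#)→(q0,#,-1)
state=q0 head=-1 tape=[_]###_111   (q0,_)→(q2,#,+1)
state=q2 head=0 tape=#[#]##_111   (q2,#)→(q3,_,+1)
state=q3 head=1 tape=#_[#]#_111   (q3,#)→(q3,#,+1)
state=q3 head=2 tape=#_#[#]_111   (q3,#)→(q3,#,+1)
state=q3 head=3 tape=#_##[_]111   (q3,_)→(q0,1,-1)
state=q0 head=2 tape=#_#[#]1111   (q0,#)→(q0,#,-1)
state=q0 head=1 tape=#_[#]#1111   (q0,#)→(q0,#,-1)
state=q0 head=0 tape=#[_]##1111   (q0,_)→(q2,#,+1)
state=q2 head=1 tape=##[#]#1111   (q2,#)→(q3,_,+1)
state=q3 head=2 tape=##_[#]1111   (q3,#)→(q3,#,+1)
state=q3 head=3 tape=##_#[1]111   (q3,1)→(q4,#,+1)
state=q4 head=4 tape=##_##[1]11   (q4,1)→(q0,1,+1)
state=q0 head=5 tape=##_##1[1]1   (q0,1)→(q1,#,+1)
state=q1 head=6 tape=##_##1#[1]   (q1,1)→(q4,0,-1)
state=q4 head=5 tape=##_##1[#]0   (q4,#)→(q3,0,+1)
state=q3 head=6 tape=##_##10[0]
M halts after 24 transitions.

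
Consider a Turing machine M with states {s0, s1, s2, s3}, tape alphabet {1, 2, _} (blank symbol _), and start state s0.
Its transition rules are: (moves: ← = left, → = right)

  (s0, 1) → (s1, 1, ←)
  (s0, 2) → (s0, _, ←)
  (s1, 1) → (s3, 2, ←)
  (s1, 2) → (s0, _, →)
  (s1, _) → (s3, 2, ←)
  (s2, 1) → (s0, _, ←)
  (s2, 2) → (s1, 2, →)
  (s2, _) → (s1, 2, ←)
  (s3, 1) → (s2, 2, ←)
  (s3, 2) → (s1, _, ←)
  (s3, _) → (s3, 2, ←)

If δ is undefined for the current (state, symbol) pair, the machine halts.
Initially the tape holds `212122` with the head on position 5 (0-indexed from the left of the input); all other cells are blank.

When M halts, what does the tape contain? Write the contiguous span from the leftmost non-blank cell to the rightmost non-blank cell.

2__1

s0 | 21212[2]   read 2 → write _, move ←, go to s0
s0 | 2121[2]_   read 2 → write _, move ←, go to s0
s0 | 212[1]__   read 1 → write 1, move ←, go to s1
s1 | 21[2]1__   read 2 → write _, move →, go to s0
s0 | 21_[1]__   read 1 → write 1, move ←, go to s1
s1 | 21[_]1__   read _ → write 2, move ←, go to s3
s3 | 2[1]21__   read 1 → write 2, move ←, go to s2
s2 | [2]221__   read 2 → write 2, move →, go to s1
s1 | 2[2]21__   read 2 → write _, move →, go to s0
s0 | 2_[2]1__   read 2 → write _, move ←, go to s0
s0 | 2[_]_1__
The non-blank tape span at halt is 2__1.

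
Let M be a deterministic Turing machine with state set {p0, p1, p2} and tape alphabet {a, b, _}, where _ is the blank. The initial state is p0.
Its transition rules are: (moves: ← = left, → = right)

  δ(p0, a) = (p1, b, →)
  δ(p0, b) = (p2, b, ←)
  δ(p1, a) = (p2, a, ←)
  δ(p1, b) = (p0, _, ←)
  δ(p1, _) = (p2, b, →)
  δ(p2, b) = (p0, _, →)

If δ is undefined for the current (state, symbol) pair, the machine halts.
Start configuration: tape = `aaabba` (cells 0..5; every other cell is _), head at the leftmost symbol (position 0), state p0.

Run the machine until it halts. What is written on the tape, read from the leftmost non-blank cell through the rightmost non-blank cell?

state=p0 head=0 tape=[a]aabba   (p0,a)→(p1,b,→)
state=p1 head=1 tape=b[a]abba   (p1,a)→(p2,a,←)
state=p2 head=0 tape=[b]aabba   (p2,b)→(p0,_,→)
state=p0 head=1 tape=_[a]abba   (p0,a)→(p1,b,→)
state=p1 head=2 tape=_b[a]bba   (p1,a)→(p2,a,←)
state=p2 head=1 tape=_[b]abba   (p2,b)→(p0,_,→)
state=p0 head=2 tape=__[a]bba   (p0,a)→(p1,b,→)
state=p1 head=3 tape=__b[b]ba   (p1,b)→(p0,_,←)
state=p0 head=2 tape=__[b]_ba   (p0,b)→(p2,b,←)
state=p2 head=1 tape=_[_]b_ba
The non-blank tape span at halt is b_ba.

b_ba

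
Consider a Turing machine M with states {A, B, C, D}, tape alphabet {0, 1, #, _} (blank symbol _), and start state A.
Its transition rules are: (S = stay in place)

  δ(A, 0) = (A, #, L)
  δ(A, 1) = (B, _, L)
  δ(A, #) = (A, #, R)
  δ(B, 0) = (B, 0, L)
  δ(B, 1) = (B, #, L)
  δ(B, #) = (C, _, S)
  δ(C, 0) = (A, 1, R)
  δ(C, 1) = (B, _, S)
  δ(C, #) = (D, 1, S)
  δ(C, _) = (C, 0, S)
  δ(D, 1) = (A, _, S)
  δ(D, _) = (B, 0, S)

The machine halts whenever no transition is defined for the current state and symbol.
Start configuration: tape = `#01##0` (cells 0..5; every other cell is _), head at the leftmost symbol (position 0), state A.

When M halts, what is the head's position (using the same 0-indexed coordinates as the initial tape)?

2

A | [#]01##0   read # → write #, move R, go to A
A | #[0]1##0   read 0 → write #, move L, go to A
A | [#]#1##0   read # → write #, move R, go to A
A | #[#]1##0   read # → write #, move R, go to A
A | ##[1]##0   read 1 → write _, move L, go to B
B | #[#]_##0   read # → write _, move S, go to C
C | #[_]_##0   read _ → write 0, move S, go to C
C | #[0]_##0   read 0 → write 1, move R, go to A
A | #1[_]##0
At halt the head is at cell 2.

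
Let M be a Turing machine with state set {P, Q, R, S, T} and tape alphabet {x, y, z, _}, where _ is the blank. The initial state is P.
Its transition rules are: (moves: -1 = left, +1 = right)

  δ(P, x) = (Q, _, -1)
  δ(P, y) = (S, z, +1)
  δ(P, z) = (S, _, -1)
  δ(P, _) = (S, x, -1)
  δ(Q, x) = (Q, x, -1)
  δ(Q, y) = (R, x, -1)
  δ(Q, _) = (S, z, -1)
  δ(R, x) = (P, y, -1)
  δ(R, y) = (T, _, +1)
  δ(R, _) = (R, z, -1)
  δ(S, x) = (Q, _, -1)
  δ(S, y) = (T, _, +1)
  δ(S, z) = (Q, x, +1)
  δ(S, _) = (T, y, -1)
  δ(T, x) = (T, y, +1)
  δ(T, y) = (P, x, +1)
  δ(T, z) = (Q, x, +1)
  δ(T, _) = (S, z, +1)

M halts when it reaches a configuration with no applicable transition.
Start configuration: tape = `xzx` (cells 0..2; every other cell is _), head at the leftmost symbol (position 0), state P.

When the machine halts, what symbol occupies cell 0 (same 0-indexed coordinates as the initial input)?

z

P | ___[x]zx   read x → write _, move -1, go to Q
Q | __[_]_zx   read _ → write z, move -1, go to S
S | _[_]z_zx   read _ → write y, move -1, go to T
T | [_]yz_zx   read _ → write z, move +1, go to S
S | z[y]z_zx   read y → write _, move +1, go to T
T | z_[z]_zx   read z → write x, move +1, go to Q
Q | z_x[_]zx   read _ → write z, move -1, go to S
S | z_[x]zzx   read x → write _, move -1, go to Q
Q | z[_]_zzx   read _ → write z, move -1, go to S
S | [z]z_zzx   read z → write x, move +1, go to Q
Q | x[z]_zzx
Cell 0 holds z when M halts.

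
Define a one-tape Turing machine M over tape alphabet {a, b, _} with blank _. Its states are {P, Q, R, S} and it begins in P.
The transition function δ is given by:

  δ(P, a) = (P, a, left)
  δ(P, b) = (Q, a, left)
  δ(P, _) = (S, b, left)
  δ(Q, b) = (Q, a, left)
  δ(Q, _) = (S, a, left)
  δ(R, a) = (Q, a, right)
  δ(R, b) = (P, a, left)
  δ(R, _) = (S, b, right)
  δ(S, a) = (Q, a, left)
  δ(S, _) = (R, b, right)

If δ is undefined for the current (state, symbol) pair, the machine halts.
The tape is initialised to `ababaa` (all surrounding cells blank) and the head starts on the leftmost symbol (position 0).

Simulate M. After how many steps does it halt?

P | ____[a]babaa   read a → write a, move left, go to P
P | ___[_]ababaa   read _ → write b, move left, go to S
S | __[_]bababaa   read _ → write b, move right, go to R
R | __b[b]ababaa   read b → write a, move left, go to P
P | __[b]aababaa   read b → write a, move left, go to Q
Q | _[_]aaababaa   read _ → write a, move left, go to S
S | [_]aaaababaa   read _ → write b, move right, go to R
R | b[a]aaababaa   read a → write a, move right, go to Q
Q | ba[a]aababaa
M halts after 8 transitions.

8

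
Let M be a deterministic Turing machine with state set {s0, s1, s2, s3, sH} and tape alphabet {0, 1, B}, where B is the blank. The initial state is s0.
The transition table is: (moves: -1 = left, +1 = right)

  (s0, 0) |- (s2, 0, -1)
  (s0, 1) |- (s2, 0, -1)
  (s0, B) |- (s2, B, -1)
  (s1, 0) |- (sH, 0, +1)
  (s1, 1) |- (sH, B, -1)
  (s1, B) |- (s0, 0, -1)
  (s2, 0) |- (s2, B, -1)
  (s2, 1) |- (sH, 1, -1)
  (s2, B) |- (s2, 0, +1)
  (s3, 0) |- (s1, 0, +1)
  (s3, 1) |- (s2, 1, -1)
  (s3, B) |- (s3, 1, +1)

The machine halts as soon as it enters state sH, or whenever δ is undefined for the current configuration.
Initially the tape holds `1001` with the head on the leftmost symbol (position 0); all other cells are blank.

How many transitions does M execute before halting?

s0 | BBBB[1]001   read 1 → write 0, move -1, go to s2
s2 | BBB[B]0001   read B → write 0, move +1, go to s2
s2 | BBB0[0]001   read 0 → write B, move -1, go to s2
s2 | BBB[0]B001   read 0 → write B, move -1, go to s2
s2 | BB[B]BB001   read B → write 0, move +1, go to s2
s2 | BB0[B]B001   read B → write 0, move +1, go to s2
s2 | BB00[B]001   read B → write 0, move +1, go to s2
s2 | BB000[0]01   read 0 → write B, move -1, go to s2
s2 | BB00[0]B01   read 0 → write B, move -1, go to s2
s2 | BB0[0]BB01   read 0 → write B, move -1, go to s2
s2 | BB[0]BBB01   read 0 → write B, move -1, go to s2
s2 | B[B]BBBB01   read B → write 0, move +1, go to s2
s2 | B0[B]BBB01   read B → write 0, move +1, go to s2
s2 | B00[B]BB01   read B → write 0, move +1, go to s2
s2 | B000[B]B01   read B → write 0, move +1, go to s2
s2 | B0000[B]01   read B → write 0, move +1, go to s2
s2 | B00000[0]1   read 0 → write B, move -1, go to s2
s2 | B0000[0]B1   read 0 → write B, move -1, go to s2
s2 | B000[0]BB1   read 0 → write B, move -1, go to s2
s2 | B00[0]BBB1   read 0 → write B, move -1, go to s2
s2 | B0[0]BBBB1   read 0 → write B, move -1, go to s2
s2 | B[0]BBBBB1   read 0 → write B, move -1, go to s2
s2 | [B]BBBBBB1   read B → write 0, move +1, go to s2
s2 | 0[B]BBBBB1   read B → write 0, move +1, go to s2
s2 | 00[B]BBBB1   read B → write 0, move +1, go to s2
s2 | 000[B]BBB1   read B → write 0, move +1, go to s2
s2 | 0000[B]BB1   read B → write 0, move +1, go to s2
s2 | 00000[B]B1   read B → write 0, move +1, go to s2
s2 | 000000[B]1   read B → write 0, move +1, go to s2
s2 | 0000000[1]   read 1 → write 1, move -1, go to sH
sH | 000000[0]1
M halts after 30 transitions.

30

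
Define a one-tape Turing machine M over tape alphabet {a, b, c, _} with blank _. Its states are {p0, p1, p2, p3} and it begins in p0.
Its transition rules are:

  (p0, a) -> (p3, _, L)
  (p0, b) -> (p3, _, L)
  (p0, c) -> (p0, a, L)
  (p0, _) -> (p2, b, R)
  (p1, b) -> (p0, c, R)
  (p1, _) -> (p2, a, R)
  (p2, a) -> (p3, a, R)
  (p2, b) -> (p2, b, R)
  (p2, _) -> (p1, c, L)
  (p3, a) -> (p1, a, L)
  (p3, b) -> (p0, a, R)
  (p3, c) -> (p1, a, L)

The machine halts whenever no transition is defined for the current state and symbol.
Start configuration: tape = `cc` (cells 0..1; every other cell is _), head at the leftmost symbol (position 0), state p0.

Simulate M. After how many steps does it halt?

p0 | _[c]c   read c → write a, move L, go to p0
p0 | [_]ac   read _ → write b, move R, go to p2
p2 | b[a]c   read a → write a, move R, go to p3
p3 | ba[c]   read c → write a, move L, go to p1
p1 | b[a]a
M halts after 4 transitions.

4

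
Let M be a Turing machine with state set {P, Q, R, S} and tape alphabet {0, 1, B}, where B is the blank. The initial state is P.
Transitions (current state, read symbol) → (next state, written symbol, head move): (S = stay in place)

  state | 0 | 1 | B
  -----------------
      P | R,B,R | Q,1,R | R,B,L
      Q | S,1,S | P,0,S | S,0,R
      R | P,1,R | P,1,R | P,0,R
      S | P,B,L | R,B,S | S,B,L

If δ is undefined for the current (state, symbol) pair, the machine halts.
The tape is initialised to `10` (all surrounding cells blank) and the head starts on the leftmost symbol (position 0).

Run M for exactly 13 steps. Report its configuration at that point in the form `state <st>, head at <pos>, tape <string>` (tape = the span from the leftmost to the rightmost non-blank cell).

state R, head at 1, tape 11

state=P head=0 tape=[1]0B   (P,1)→(Q,1,R)
state=Q head=1 tape=1[0]B   (Q,0)→(S,1,S)
state=S head=1 tape=1[1]B   (S,1)→(R,B,S)
state=R head=1 tape=1[B]B   (R,B)→(P,0,R)
state=P head=2 tape=10[B]   (P,B)→(R,B,L)
state=R head=1 tape=1[0]B   (R,0)→(P,1,R)
state=P head=2 tape=11[B]   (P,B)→(R,B,L)
state=R head=1 tape=1[1]B   (R,1)→(P,1,R)
state=P head=2 tape=11[B]   (P,B)→(R,B,L)
state=R head=1 tape=1[1]B   (R,1)→(P,1,R)
state=P head=2 tape=11[B]   (P,B)→(R,B,L)
state=R head=1 tape=1[1]B   (R,1)→(P,1,R)
state=P head=2 tape=11[B]   (P,B)→(R,B,L)
state=R head=1 tape=1[1]B
After 13 steps: state R, head at 1, tape 11.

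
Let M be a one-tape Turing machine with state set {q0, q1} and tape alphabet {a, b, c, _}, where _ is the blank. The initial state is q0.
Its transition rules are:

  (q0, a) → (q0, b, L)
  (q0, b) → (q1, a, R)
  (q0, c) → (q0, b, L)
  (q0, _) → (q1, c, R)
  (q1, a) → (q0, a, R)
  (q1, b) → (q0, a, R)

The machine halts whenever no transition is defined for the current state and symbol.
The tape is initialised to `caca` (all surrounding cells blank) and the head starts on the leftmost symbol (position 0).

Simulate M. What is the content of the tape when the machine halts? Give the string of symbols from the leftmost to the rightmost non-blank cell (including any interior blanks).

q0 | ____[c]aca__   read c → write b, move L, go to q0
q0 | ___[_]baca__   read _ → write c, move R, go to q1
q1 | ___c[b]aca__   read b → write a, move R, go to q0
q0 | ___ca[a]ca__   read a → write b, move L, go to q0
q0 | ___c[a]bca__   read a → write b, move L, go to q0
q0 | ___[c]bbca__   read c → write b, move L, go to q0
q0 | __[_]bbbca__   read _ → write c, move R, go to q1
q1 | __c[b]bbca__   read b → write a, move R, go to q0
q0 | __ca[b]bca__   read b → write a, move R, go to q1
q1 | __caa[b]ca__   read b → write a, move R, go to q0
q0 | __caaa[c]a__   read c → write b, move L, go to q0
q0 | __caa[a]ba__   read a → write b, move L, go to q0
q0 | __ca[a]bba__   read a → write b, move L, go to q0
q0 | __c[a]bbba__   read a → write b, move L, go to q0
q0 | __[c]bbbba__   read c → write b, move L, go to q0
q0 | _[_]bbbbba__   read _ → write c, move R, go to q1
q1 | _c[b]bbbba__   read b → write a, move R, go to q0
q0 | _ca[b]bbba__   read b → write a, move R, go to q1
q1 | _caa[b]bba__   read b → write a, move R, go to q0
q0 | _caaa[b]ba__   read b → write a, move R, go to q1
q1 | _caaaa[b]a__   read b → write a, move R, go to q0
q0 | _caaaaa[a]__   read a → write b, move L, go to q0
q0 | _caaaa[a]b__   read a → write b, move L, go to q0
q0 | _caaa[a]bb__   read a → write b, move L, go to q0
q0 | _caa[a]bbb__   read a → write b, move L, go to q0
q0 | _ca[a]bbbb__   read a → write b, move L, go to q0
q0 | _c[a]bbbbb__   read a → write b, move L, go to q0
q0 | _[c]bbbbbb__   read c → write b, move L, go to q0
q0 | [_]bbbbbbb__   read _ → write c, move R, go to q1
q1 | c[b]bbbbbb__   read b → write a, move R, go to q0
q0 | ca[b]bbbbb__   read b → write a, move R, go to q1
q1 | caa[b]bbbb__   read b → write a, move R, go to q0
q0 | caaa[b]bbb__   read b → write a, move R, go to q1
q1 | caaaa[b]bb__   read b → write a, move R, go to q0
q0 | caaaaa[b]b__   read b → write a, move R, go to q1
q1 | caaaaaa[b]__   read b → write a, move R, go to q0
q0 | caaaaaaa[_]_   read _ → write c, move R, go to q1
q1 | caaaaaaac[_]
The non-blank tape span at halt is caaaaaaac.

caaaaaaac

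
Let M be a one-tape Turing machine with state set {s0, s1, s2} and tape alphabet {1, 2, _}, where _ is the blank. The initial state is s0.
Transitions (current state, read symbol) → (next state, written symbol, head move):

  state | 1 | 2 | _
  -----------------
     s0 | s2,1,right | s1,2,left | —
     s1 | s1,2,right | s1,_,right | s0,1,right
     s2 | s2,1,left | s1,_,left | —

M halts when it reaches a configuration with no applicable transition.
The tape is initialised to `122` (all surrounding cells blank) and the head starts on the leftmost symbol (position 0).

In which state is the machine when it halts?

s0 | [1]22__   read 1 → write 1, move right, go to s2
s2 | 1[2]2__   read 2 → write _, move left, go to s1
s1 | [1]_2__   read 1 → write 2, move right, go to s1
s1 | 2[_]2__   read _ → write 1, move right, go to s0
s0 | 21[2]__   read 2 → write 2, move left, go to s1
s1 | 2[1]2__   read 1 → write 2, move right, go to s1
s1 | 22[2]__   read 2 → write _, move right, go to s1
s1 | 22_[_]_   read _ → write 1, move right, go to s0
s0 | 22_1[_]
No transition is defined for (s0, _); M halts in state s0.

s0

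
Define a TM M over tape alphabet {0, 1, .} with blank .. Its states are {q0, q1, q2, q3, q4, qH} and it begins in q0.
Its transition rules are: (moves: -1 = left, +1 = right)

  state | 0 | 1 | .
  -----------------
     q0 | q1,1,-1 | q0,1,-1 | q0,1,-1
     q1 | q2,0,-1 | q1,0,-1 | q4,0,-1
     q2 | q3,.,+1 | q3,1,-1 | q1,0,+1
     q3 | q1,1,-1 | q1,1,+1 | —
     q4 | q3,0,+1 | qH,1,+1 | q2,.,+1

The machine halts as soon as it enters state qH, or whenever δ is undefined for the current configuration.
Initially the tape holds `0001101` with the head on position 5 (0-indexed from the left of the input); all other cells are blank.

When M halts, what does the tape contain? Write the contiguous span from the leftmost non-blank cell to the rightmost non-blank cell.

1010011

q0 | ..00011[0]1   read 0 → write 1, move -1, go to q1
q1 | ..0001[1]11   read 1 → write 0, move -1, go to q1
q1 | ..000[1]011   read 1 → write 0, move -1, go to q1
q1 | ..00[0]0011   read 0 → write 0, move -1, go to q2
q2 | ..0[0]00011   read 0 → write ., move +1, go to q3
q3 | ..0.[0]0011   read 0 → write 1, move -1, go to q1
q1 | ..0[.]10011   read . → write 0, move -1, go to q4
q4 | ..[0]010011   read 0 → write 0, move +1, go to q3
q3 | ..0[0]10011   read 0 → write 1, move -1, go to q1
q1 | ..[0]110011   read 0 → write 0, move -1, go to q2
q2 | .[.]0110011   read . → write 0, move +1, go to q1
q1 | .0[0]110011   read 0 → write 0, move -1, go to q2
q2 | .[0]0110011   read 0 → write ., move +1, go to q3
q3 | ..[0]110011   read 0 → write 1, move -1, go to q1
q1 | .[.]1110011   read . → write 0, move -1, go to q4
q4 | [.]01110011   read . → write ., move +1, go to q2
q2 | .[0]1110011   read 0 → write ., move +1, go to q3
q3 | ..[1]110011   read 1 → write 1, move +1, go to q1
q1 | ..1[1]10011   read 1 → write 0, move -1, go to q1
q1 | ..[1]010011   read 1 → write 0, move -1, go to q1
q1 | .[.]0010011   read . → write 0, move -1, go to q4
q4 | [.]00010011   read . → write ., move +1, go to q2
q2 | .[0]0010011   read 0 → write ., move +1, go to q3
q3 | ..[0]010011   read 0 → write 1, move -1, go to q1
q1 | .[.]1010011   read . → write 0, move -1, go to q4
q4 | [.]01010011   read . → write ., move +1, go to q2
q2 | .[0]1010011   read 0 → write ., move +1, go to q3
q3 | ..[1]010011   read 1 → write 1, move +1, go to q1
q1 | ..1[0]10011   read 0 → write 0, move -1, go to q2
q2 | ..[1]010011   read 1 → write 1, move -1, go to q3
q3 | .[.]1010011
The non-blank tape span at halt is 1010011.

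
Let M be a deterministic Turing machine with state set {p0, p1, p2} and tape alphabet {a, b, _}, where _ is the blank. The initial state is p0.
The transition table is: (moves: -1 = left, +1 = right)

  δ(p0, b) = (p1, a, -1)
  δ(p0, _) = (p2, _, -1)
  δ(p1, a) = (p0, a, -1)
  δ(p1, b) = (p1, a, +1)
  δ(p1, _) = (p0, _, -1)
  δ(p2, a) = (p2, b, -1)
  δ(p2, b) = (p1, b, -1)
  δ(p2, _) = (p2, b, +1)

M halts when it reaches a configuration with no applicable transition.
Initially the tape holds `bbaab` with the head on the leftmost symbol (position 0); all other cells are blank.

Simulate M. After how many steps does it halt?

13

state=p0 head=0 tape=___[b]baab   (p0,b)→(p1,a,-1)
state=p1 head=-1 tape=__[_]abaab   (p1,_)→(p0,_,-1)
state=p0 head=-2 tape=_[_]_abaab   (p0,_)→(p2,_,-1)
state=p2 head=-3 tape=[_]__abaab   (p2,_)→(p2,b,+1)
state=p2 head=-2 tape=b[_]_abaab   (p2,_)→(p2,b,+1)
state=p2 head=-1 tape=bb[_]abaab   (p2,_)→(p2,b,+1)
state=p2 head=0 tape=bbb[a]baab   (p2,a)→(p2,b,-1)
state=p2 head=-1 tape=bb[b]bbaab   (p2,b)→(p1,b,-1)
state=p1 head=-2 tape=b[b]bbbaab   (p1,b)→(p1,a,+1)
state=p1 head=-1 tape=ba[b]bbaab   (p1,b)→(p1,a,+1)
state=p1 head=0 tape=baa[b]baab   (p1,b)→(p1,a,+1)
state=p1 head=1 tape=baaa[b]aab   (p1,b)→(p1,a,+1)
state=p1 head=2 tape=baaaa[a]ab   (p1,a)→(p0,a,-1)
state=p0 head=1 tape=baaa[a]aab
M halts after 13 transitions.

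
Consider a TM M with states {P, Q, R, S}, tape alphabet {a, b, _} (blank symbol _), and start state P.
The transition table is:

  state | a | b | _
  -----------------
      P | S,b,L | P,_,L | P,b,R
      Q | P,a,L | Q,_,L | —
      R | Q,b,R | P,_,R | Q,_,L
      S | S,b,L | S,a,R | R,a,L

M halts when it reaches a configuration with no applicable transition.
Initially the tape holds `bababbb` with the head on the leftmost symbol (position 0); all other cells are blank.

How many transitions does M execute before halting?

state=P head=0 tape=____[b]ababbb_   (P,b)→(P,_,L)
state=P head=-1 tape=___[_]_ababbb_   (P,_)→(P,b,R)
state=P head=0 tape=___b[_]ababbb_   (P,_)→(P,b,R)
state=P head=1 tape=___bb[a]babbb_   (P,a)→(S,b,L)
state=S head=0 tape=___b[b]bbabbb_   (S,b)→(S,a,R)
state=S head=1 tape=___ba[b]babbb_   (S,b)→(S,a,R)
state=S head=2 tape=___baa[b]abbb_   (S,b)→(S,a,R)
state=S head=3 tape=___baaa[a]bbb_   (S,a)→(S,b,L)
state=S head=2 tape=___baa[a]bbbb_   (S,a)→(S,b,L)
state=S head=1 tape=___ba[a]bbbbb_   (S,a)→(S,b,L)
state=S head=0 tape=___b[a]bbbbbb_   (S,a)→(S,b,L)
state=S head=-1 tape=___[b]bbbbbbb_   (S,b)→(S,a,R)
state=S head=0 tape=___a[b]bbbbbb_   (S,b)→(S,a,R)
state=S head=1 tape=___aa[b]bbbbb_   (S,b)→(S,a,R)
state=S head=2 tape=___aaa[b]bbbb_   (S,b)→(S,a,R)
state=S head=3 tape=___aaaa[b]bbb_   (S,b)→(S,a,R)
state=S head=4 tape=___aaaaa[b]bb_   (S,b)→(S,a,R)
state=S head=5 tape=___aaaaaa[b]b_   (S,b)→(S,a,R)
state=S head=6 tape=___aaaaaaa[b]_   (S,b)→(S,a,R)
state=S head=7 tape=___aaaaaaaa[_]   (S,_)→(R,a,L)
state=R head=6 tape=___aaaaaaa[a]a   (R,a)→(Q,b,R)
state=Q head=7 tape=___aaaaaaab[a]   (Q,a)→(P,a,L)
state=P head=6 tape=___aaaaaaa[b]a   (P,b)→(P,_,L)
state=P head=5 tape=___aaaaaa[a]_a   (P,a)→(S,b,L)
state=S head=4 tape=___aaaaa[a]b_a   (S,a)→(S,b,L)
state=S head=3 tape=___aaaa[a]bb_a   (S,a)→(S,b,L)
state=S head=2 tape=___aaa[a]bbb_a   (S,a)→(S,b,L)
state=S head=1 tape=___aa[a]bbbb_a   (S,a)→(S,b,L)
state=S head=0 tape=___a[a]bbbbb_a   (S,a)→(S,b,L)
state=S head=-1 tape=___[a]bbbbbb_a   (S,a)→(S,b,L)
state=S head=-2 tape=__[_]bbbbbbb_a   (S,_)→(R,a,L)
state=R head=-3 tape=_[_]abbbbbbb_a   (R,_)→(Q,_,L)
state=Q head=-4 tape=[_]_abbbbbbb_a
M halts after 32 transitions.

32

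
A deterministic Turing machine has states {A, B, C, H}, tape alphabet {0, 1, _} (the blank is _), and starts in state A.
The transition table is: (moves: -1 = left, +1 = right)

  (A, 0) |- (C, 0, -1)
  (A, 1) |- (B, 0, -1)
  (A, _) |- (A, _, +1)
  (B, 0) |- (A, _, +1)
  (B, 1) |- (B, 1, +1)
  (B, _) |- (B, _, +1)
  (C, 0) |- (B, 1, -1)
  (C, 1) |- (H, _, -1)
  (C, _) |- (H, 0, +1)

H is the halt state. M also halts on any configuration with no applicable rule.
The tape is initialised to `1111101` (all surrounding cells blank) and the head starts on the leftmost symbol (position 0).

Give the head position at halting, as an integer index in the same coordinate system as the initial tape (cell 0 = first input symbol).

state=A head=0 tape=_[1]111101   (A,1)→(B,0,-1)
state=B head=-1 tape=[_]0111101   (B,_)→(B,_,+1)
state=B head=0 tape=_[0]111101   (B,0)→(A,_,+1)
state=A head=1 tape=__[1]11101   (A,1)→(B,0,-1)
state=B head=0 tape=_[_]011101   (B,_)→(B,_,+1)
state=B head=1 tape=__[0]11101   (B,0)→(A,_,+1)
state=A head=2 tape=___[1]1101   (A,1)→(B,0,-1)
state=B head=1 tape=__[_]01101   (B,_)→(B,_,+1)
state=B head=2 tape=___[0]1101   (B,0)→(A,_,+1)
state=A head=3 tape=____[1]101   (A,1)→(B,0,-1)
state=B head=2 tape=___[_]0101   (B,_)→(B,_,+1)
state=B head=3 tape=____[0]101   (B,0)→(A,_,+1)
state=A head=4 tape=_____[1]01   (A,1)→(B,0,-1)
state=B head=3 tape=____[_]001   (B,_)→(B,_,+1)
state=B head=4 tape=_____[0]01   (B,0)→(A,_,+1)
state=A head=5 tape=______[0]1   (A,0)→(C,0,-1)
state=C head=4 tape=_____[_]01   (C,_)→(H,0,+1)
state=H head=5 tape=_____0[0]1
At halt the head is at cell 5.

5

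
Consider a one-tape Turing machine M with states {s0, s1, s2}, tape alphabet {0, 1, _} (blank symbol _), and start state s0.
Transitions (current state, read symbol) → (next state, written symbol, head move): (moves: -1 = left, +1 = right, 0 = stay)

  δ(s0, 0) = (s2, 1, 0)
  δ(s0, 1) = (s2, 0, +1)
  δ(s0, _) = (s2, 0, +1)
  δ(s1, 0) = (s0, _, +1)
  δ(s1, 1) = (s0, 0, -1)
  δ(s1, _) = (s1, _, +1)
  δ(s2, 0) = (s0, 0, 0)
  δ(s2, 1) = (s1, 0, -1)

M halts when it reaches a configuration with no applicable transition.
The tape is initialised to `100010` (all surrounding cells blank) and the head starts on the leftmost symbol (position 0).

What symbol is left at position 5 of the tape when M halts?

_

state=s0 head=0 tape=[1]00010__   (s0,1)→(s2,0,+1)
state=s2 head=1 tape=0[0]0010__   (s2,0)→(s0,0,0)
state=s0 head=1 tape=0[0]0010__   (s0,0)→(s2,1,0)
state=s2 head=1 tape=0[1]0010__   (s2,1)→(s1,0,-1)
state=s1 head=0 tape=[0]00010__   (s1,0)→(s0,_,+1)
state=s0 head=1 tape=_[0]0010__   (s0,0)→(s2,1,0)
state=s2 head=1 tape=_[1]0010__   (s2,1)→(s1,0,-1)
state=s1 head=0 tape=[_]00010__   (s1,_)→(s1,_,+1)
state=s1 head=1 tape=_[0]0010__   (s1,0)→(s0,_,+1)
state=s0 head=2 tape=__[0]010__   (s0,0)→(s2,1,0)
state=s2 head=2 tape=__[1]010__   (s2,1)→(s1,0,-1)
state=s1 head=1 tape=_[_]0010__   (s1,_)→(s1,_,+1)
state=s1 head=2 tape=__[0]010__   (s1,0)→(s0,_,+1)
state=s0 head=3 tape=___[0]10__   (s0,0)→(s2,1,0)
state=s2 head=3 tape=___[1]10__   (s2,1)→(s1,0,-1)
state=s1 head=2 tape=__[_]010__   (s1,_)→(s1,_,+1)
state=s1 head=3 tape=___[0]10__   (s1,0)→(s0,_,+1)
state=s0 head=4 tape=____[1]0__   (s0,1)→(s2,0,+1)
state=s2 head=5 tape=____0[0]__   (s2,0)→(s0,0,0)
state=s0 head=5 tape=____0[0]__   (s0,0)→(s2,1,0)
state=s2 head=5 tape=____0[1]__   (s2,1)→(s1,0,-1)
state=s1 head=4 tape=____[0]0__   (s1,0)→(s0,_,+1)
state=s0 head=5 tape=_____[0]__   (s0,0)→(s2,1,0)
state=s2 head=5 tape=_____[1]__   (s2,1)→(s1,0,-1)
state=s1 head=4 tape=____[_]0__   (s1,_)→(s1,_,+1)
state=s1 head=5 tape=_____[0]__   (s1,0)→(s0,_,+1)
state=s0 head=6 tape=______[_]_   (s0,_)→(s2,0,+1)
state=s2 head=7 tape=______0[_]
Cell 5 holds _ when M halts.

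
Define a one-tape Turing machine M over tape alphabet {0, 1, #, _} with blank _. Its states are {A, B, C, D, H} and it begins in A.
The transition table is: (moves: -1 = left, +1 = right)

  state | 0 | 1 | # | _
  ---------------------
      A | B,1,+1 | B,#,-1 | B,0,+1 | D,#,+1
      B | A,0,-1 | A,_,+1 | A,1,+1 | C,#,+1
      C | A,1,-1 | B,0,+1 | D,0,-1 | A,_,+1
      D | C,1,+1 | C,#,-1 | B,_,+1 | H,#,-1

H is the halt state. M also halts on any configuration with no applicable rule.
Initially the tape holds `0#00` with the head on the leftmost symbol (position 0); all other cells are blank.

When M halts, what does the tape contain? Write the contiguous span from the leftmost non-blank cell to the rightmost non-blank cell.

A | [0]#00__   read 0 → write 1, move +1, go to B
B | 1[#]00__   read # → write 1, move +1, go to A
A | 11[0]0__   read 0 → write 1, move +1, go to B
B | 111[0]__   read 0 → write 0, move -1, go to A
A | 11[1]0__   read 1 → write #, move -1, go to B
B | 1[1]#0__   read 1 → write _, move +1, go to A
A | 1_[#]0__   read # → write 0, move +1, go to B
B | 1_0[0]__   read 0 → write 0, move -1, go to A
A | 1_[0]0__   read 0 → write 1, move +1, go to B
B | 1_1[0]__   read 0 → write 0, move -1, go to A
A | 1_[1]0__   read 1 → write #, move -1, go to B
B | 1[_]#0__   read _ → write #, move +1, go to C
C | 1#[#]0__   read # → write 0, move -1, go to D
D | 1[#]00__   read # → write _, move +1, go to B
B | 1_[0]0__   read 0 → write 0, move -1, go to A
A | 1[_]00__   read _ → write #, move +1, go to D
D | 1#[0]0__   read 0 → write 1, move +1, go to C
C | 1#1[0]__   read 0 → write 1, move -1, go to A
A | 1#[1]1__   read 1 → write #, move -1, go to B
B | 1[#]#1__   read # → write 1, move +1, go to A
A | 11[#]1__   read # → write 0, move +1, go to B
B | 110[1]__   read 1 → write _, move +1, go to A
A | 110_[_]_   read _ → write #, move +1, go to D
D | 110_#[_]   read _ → write #, move -1, go to H
H | 110_[#]#
The non-blank tape span at halt is 110_##.

110_##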